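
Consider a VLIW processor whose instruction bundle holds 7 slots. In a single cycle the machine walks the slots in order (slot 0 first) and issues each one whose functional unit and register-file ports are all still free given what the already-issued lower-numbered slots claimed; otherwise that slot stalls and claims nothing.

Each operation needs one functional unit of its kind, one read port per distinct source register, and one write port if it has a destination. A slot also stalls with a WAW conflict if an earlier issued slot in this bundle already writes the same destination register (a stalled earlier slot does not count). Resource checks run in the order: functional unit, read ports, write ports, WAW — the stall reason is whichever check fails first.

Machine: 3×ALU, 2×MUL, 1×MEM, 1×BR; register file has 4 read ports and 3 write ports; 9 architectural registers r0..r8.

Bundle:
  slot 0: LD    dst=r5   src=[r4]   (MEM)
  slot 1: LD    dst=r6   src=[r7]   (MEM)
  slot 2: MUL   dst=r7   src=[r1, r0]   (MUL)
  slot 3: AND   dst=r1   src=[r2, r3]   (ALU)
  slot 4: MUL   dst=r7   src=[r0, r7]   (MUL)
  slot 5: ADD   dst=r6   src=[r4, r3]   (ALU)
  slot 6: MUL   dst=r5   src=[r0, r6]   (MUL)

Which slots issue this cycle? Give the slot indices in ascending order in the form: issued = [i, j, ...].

(0) want 1×MEM +1rd +1wr — yes → AL3|MU2|ME0|BR1|rd3|wr2
(1) want 1×MEM +1rd +1wr — FU → AL3|MU2|ME0|BR1|rd3|wr2
(2) want 1×MUL +2rd +1wr — yes → AL3|MU1|ME0|BR1|rd1|wr1
(3) want 1×ALU +2rd +1wr — RD_PORT → AL3|MU1|ME0|BR1|rd1|wr1
(4) want 1×MUL +2rd +1wr — RD_PORT → AL3|MU1|ME0|BR1|rd1|wr1
(5) want 1×ALU +2rd +1wr — RD_PORT → AL3|MU1|ME0|BR1|rd1|wr1
(6) want 1×MUL +2rd +1wr — RD_PORT → AL3|MU1|ME0|BR1|rd1|wr1

issued = [0, 2]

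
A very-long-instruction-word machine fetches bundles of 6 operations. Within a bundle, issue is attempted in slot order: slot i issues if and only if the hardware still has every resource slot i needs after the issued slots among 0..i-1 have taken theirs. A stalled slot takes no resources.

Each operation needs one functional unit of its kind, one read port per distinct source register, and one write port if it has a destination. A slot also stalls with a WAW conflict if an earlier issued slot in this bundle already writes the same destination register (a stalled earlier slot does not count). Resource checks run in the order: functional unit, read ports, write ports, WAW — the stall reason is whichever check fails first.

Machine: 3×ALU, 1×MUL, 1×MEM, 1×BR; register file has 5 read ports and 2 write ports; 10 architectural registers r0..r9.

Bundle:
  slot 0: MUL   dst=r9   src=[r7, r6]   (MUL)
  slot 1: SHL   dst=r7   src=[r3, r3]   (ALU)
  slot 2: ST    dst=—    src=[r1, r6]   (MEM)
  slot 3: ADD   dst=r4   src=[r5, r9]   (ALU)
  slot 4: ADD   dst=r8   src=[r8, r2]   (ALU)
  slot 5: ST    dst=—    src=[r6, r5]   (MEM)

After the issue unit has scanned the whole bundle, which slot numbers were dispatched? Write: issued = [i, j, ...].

  0. MUL→r9 ⇒ go  {3A/0Mu/1Ld/1B | 3r 1w}
  1. ALU→r7 ⇒ go  {2A/0Mu/1Ld/1B | 2r 0w}
  2. MEM ⇒ go  {2A/0Mu/0Ld/1B | 0r 0w}
  3. ALU→r4 ⇒ no(RD_PORT)  {2A/0Mu/0Ld/1B | 0r 0w}
  4. ALU→r8 ⇒ no(RD_PORT)  {2A/0Mu/0Ld/1B | 0r 0w}
  5. MEM ⇒ no(FU)  {2A/0Mu/0Ld/1B | 0r 0w}

issued = [0, 1, 2]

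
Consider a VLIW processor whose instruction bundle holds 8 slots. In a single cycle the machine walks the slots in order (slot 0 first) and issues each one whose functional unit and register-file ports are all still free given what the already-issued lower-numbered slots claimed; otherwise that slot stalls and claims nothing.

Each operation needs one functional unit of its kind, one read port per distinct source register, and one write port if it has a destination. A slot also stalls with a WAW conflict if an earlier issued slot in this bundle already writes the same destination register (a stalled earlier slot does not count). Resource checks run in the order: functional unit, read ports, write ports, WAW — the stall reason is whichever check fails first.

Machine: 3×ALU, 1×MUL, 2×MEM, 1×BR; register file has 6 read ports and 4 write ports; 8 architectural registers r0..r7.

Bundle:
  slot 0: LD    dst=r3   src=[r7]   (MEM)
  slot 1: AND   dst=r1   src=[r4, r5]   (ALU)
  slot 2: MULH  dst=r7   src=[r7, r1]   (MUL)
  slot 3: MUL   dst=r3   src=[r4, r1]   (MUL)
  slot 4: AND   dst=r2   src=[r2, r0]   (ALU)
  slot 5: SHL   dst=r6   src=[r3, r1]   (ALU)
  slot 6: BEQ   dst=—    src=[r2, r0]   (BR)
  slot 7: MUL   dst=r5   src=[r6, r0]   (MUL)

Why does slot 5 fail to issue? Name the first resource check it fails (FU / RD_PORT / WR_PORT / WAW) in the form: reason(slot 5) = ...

reason(slot 5) = RD_PORT

  0. MEM→r3 ⇒ go  {3A/1Mu/1Ld/1B | 5r 3w}
  1. ALU→r1 ⇒ go  {2A/1Mu/1Ld/1B | 3r 2w}
  2. MUL→r7 ⇒ go  {2A/0Mu/1Ld/1B | 1r 1w}
  3. MUL→r3 ⇒ no(FU)  {2A/0Mu/1Ld/1B | 1r 1w}
  4. ALU→r2 ⇒ no(RD_PORT)  {2A/0Mu/1Ld/1B | 1r 1w}
  5. ALU→r6 ⇒ no(RD_PORT)  {2A/0Mu/1Ld/1B | 1r 1w}
  6. BR ⇒ no(RD_PORT)  {2A/0Mu/1Ld/1B | 1r 1w}
  7. MUL→r5 ⇒ no(FU)  {2A/0Mu/1Ld/1B | 1r 1w}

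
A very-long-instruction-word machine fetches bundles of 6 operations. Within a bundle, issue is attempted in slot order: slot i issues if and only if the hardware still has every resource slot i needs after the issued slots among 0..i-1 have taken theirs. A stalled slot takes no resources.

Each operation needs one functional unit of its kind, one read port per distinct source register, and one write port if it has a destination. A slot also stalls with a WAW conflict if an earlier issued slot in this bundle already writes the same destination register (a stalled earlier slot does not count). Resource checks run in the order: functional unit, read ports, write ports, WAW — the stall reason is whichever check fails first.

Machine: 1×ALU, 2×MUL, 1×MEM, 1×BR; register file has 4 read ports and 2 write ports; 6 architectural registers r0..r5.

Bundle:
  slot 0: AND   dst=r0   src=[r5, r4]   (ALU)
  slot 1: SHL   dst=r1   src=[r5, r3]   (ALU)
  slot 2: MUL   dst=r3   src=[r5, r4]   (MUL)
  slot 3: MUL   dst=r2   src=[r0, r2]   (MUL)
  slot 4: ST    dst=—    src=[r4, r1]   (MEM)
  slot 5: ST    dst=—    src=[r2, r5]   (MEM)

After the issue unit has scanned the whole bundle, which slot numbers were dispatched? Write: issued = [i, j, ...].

  0. ALU→r0 ⇒ go  {0A/2Mu/1Ld/1B | 2r 1w}
  1. ALU→r1 ⇒ no(FU)  {0A/2Mu/1Ld/1B | 2r 1w}
  2. MUL→r3 ⇒ go  {0A/1Mu/1Ld/1B | 0r 0w}
  3. MUL→r2 ⇒ no(RD_PORT)  {0A/1Mu/1Ld/1B | 0r 0w}
  4. MEM ⇒ no(RD_PORT)  {0A/1Mu/1Ld/1B | 0r 0w}
  5. MEM ⇒ no(RD_PORT)  {0A/1Mu/1Ld/1B | 0r 0w}

issued = [0, 2]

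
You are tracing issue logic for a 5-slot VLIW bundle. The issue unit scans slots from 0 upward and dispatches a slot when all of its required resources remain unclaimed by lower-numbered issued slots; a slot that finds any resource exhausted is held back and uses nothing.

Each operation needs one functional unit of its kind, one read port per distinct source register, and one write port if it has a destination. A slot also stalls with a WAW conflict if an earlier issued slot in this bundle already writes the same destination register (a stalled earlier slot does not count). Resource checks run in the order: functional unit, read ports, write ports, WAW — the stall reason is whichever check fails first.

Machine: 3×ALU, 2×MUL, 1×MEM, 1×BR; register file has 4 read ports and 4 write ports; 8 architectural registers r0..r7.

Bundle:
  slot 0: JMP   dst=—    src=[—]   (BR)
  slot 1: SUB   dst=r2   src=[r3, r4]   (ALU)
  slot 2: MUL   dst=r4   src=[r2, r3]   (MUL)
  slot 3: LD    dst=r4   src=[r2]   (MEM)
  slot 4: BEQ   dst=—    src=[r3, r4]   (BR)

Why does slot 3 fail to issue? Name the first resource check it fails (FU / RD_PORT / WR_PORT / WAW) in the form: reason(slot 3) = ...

slot 0 (BR): ISSUE — free A3,Mu2,Ld1,B0 rp4 wp4
slot 1 (ALU): ISSUE — free A2,Mu2,Ld1,B0 rp2 wp3
slot 2 (MUL): ISSUE — free A2,Mu1,Ld1,B0 rp0 wp2
slot 3 (MEM): stall RD_PORT — free A2,Mu1,Ld1,B0 rp0 wp2
slot 4 (BR): stall FU — free A2,Mu1,Ld1,B0 rp0 wp2

reason(slot 3) = RD_PORT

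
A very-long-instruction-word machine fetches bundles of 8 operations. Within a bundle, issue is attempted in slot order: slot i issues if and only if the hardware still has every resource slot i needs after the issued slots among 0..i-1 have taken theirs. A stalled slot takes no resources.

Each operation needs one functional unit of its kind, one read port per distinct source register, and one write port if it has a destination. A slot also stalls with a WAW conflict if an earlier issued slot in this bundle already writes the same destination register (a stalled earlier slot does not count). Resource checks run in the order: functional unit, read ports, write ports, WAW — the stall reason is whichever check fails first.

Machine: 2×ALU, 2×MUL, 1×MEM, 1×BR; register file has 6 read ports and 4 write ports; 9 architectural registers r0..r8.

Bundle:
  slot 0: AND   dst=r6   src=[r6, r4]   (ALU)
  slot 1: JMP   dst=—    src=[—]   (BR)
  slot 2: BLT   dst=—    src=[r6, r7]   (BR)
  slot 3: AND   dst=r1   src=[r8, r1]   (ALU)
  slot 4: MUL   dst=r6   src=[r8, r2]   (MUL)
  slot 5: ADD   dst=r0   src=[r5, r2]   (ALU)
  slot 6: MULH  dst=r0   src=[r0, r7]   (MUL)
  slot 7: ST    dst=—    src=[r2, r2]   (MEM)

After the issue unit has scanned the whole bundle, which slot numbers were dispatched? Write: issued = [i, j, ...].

#0 ALU src=r6,r4 dispatched  <A:1 Mu:2 Ld:1 B:1 rd:4 wr:3>
#1 BR src=- dispatched  <A:1 Mu:2 Ld:1 B:0 rd:4 wr:3>
#2 BR src=r6,r7 held:FU  <A:1 Mu:2 Ld:1 B:0 rd:4 wr:3>
#3 ALU src=r8,r1 dispatched  <A:0 Mu:2 Ld:1 B:0 rd:2 wr:2>
#4 MUL src=r8,r2 held:WAW  <A:0 Mu:2 Ld:1 B:0 rd:2 wr:2>
#5 ALU src=r5,r2 held:FU  <A:0 Mu:2 Ld:1 B:0 rd:2 wr:2>
#6 MUL src=r0,r7 dispatched  <A:0 Mu:1 Ld:1 B:0 rd:0 wr:1>
#7 MEM src=r2,r2 held:RD_PORT  <A:0 Mu:1 Ld:1 B:0 rd:0 wr:1>

issued = [0, 1, 3, 6]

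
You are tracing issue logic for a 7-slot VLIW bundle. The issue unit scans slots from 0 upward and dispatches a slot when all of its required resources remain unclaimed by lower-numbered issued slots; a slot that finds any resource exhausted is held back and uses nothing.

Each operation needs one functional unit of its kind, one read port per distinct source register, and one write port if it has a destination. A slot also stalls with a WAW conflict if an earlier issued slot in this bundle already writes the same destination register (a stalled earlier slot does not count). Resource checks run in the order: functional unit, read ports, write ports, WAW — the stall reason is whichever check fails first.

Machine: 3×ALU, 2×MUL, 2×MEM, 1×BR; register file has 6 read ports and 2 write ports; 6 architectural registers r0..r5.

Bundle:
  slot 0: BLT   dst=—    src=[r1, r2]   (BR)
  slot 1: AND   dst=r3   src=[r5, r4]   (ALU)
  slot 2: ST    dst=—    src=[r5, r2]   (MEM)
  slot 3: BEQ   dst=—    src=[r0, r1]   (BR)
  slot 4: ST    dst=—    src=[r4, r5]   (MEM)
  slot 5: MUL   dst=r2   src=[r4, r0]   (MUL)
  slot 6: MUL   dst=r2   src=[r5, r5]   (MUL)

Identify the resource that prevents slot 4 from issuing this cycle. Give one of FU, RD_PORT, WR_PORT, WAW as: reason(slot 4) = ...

reason(slot 4) = RD_PORT

[0] BR needs rd=2 wr=0: ok; after: ALU=3 MUL=2 MEM=2 BR=0, R=4, W=2
[1] ALU needs rd=2 wr=1: ok; after: ALU=2 MUL=2 MEM=2 BR=0, R=2, W=1
[2] MEM needs rd=2 wr=0: ok; after: ALU=2 MUL=2 MEM=1 BR=0, R=0, W=1
[3] BR needs rd=2 wr=0: FU; after: ALU=2 MUL=2 MEM=1 BR=0, R=0, W=1
[4] MEM needs rd=2 wr=0: RD_PORT; after: ALU=2 MUL=2 MEM=1 BR=0, R=0, W=1
[5] MUL needs rd=2 wr=1: RD_PORT; after: ALU=2 MUL=2 MEM=1 BR=0, R=0, W=1
[6] MUL needs rd=1 wr=1: RD_PORT; after: ALU=2 MUL=2 MEM=1 BR=0, R=0, W=1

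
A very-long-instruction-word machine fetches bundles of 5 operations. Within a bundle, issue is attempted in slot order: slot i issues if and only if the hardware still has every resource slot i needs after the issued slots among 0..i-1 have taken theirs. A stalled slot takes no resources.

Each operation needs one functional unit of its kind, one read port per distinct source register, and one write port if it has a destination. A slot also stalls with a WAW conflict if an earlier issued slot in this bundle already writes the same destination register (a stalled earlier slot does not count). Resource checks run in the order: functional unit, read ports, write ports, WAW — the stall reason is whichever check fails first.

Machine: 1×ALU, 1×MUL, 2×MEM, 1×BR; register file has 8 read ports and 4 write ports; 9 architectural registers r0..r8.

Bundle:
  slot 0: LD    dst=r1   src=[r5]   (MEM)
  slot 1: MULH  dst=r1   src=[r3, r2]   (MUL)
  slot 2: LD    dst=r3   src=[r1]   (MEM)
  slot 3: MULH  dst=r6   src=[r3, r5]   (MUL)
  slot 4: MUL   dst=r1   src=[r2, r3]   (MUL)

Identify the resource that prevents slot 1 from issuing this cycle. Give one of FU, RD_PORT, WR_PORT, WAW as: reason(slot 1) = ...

slot 0 (MEM): ISSUE — free A1,Mu1,Ld1,B1 rp7 wp3
slot 1 (MUL): stall WAW — free A1,Mu1,Ld1,B1 rp7 wp3
slot 2 (MEM): ISSUE — free A1,Mu1,Ld0,B1 rp6 wp2
slot 3 (MUL): ISSUE — free A1,Mu0,Ld0,B1 rp4 wp1
slot 4 (MUL): stall FU — free A1,Mu0,Ld0,B1 rp4 wp1

reason(slot 1) = WAW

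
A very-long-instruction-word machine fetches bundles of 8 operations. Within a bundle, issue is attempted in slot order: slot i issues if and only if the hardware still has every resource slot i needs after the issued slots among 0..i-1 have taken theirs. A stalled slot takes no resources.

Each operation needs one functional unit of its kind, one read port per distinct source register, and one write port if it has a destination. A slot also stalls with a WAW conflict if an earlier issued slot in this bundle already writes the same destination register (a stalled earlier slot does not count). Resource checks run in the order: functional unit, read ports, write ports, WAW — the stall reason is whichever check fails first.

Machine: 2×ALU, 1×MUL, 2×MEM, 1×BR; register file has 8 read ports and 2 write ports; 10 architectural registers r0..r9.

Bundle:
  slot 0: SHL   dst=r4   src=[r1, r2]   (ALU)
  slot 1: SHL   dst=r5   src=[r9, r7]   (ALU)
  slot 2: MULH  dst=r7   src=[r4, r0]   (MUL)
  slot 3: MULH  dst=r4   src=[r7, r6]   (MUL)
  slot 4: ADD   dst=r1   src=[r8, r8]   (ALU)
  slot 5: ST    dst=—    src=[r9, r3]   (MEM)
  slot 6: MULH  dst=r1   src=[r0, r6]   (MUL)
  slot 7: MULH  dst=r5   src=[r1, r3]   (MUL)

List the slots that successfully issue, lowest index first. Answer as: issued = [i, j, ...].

issued = [0, 1, 5]

#0 ALU src=r1,r2 dispatched  <A:1 Mu:1 Ld:2 B:1 rd:6 wr:1>
#1 ALU src=r9,r7 dispatched  <A:0 Mu:1 Ld:2 B:1 rd:4 wr:0>
#2 MUL src=r4,r0 held:WR_PORT  <A:0 Mu:1 Ld:2 B:1 rd:4 wr:0>
#3 MUL src=r7,r6 held:WR_PORT  <A:0 Mu:1 Ld:2 B:1 rd:4 wr:0>
#4 ALU src=r8,r8 held:FU  <A:0 Mu:1 Ld:2 B:1 rd:4 wr:0>
#5 MEM src=r9,r3 dispatched  <A:0 Mu:1 Ld:1 B:1 rd:2 wr:0>
#6 MUL src=r0,r6 held:WR_PORT  <A:0 Mu:1 Ld:1 B:1 rd:2 wr:0>
#7 MUL src=r1,r3 held:WR_PORT  <A:0 Mu:1 Ld:1 B:1 rd:2 wr:0>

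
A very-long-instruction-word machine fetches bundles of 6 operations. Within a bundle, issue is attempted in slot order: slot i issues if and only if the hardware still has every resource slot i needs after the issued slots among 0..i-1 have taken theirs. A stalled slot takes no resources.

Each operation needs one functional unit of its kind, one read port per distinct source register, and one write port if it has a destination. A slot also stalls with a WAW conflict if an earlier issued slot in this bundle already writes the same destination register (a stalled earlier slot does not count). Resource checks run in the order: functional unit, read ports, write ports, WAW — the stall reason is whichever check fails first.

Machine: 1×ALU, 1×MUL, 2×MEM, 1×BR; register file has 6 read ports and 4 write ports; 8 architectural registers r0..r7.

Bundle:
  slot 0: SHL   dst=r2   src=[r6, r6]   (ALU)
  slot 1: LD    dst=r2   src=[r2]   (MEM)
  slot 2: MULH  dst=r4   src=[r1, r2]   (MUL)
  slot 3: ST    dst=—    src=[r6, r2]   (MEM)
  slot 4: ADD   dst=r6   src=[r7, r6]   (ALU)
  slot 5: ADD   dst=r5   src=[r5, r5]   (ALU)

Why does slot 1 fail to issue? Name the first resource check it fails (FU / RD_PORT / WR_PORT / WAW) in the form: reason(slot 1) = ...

reason(slot 1) = WAW

slot 0 (ALU): ISSUE — free A0,Mu1,Ld2,B1 rp5 wp3
slot 1 (MEM): stall WAW — free A0,Mu1,Ld2,B1 rp5 wp3
slot 2 (MUL): ISSUE — free A0,Mu0,Ld2,B1 rp3 wp2
slot 3 (MEM): ISSUE — free A0,Mu0,Ld1,B1 rp1 wp2
slot 4 (ALU): stall FU — free A0,Mu0,Ld1,B1 rp1 wp2
slot 5 (ALU): stall FU — free A0,Mu0,Ld1,B1 rp1 wp2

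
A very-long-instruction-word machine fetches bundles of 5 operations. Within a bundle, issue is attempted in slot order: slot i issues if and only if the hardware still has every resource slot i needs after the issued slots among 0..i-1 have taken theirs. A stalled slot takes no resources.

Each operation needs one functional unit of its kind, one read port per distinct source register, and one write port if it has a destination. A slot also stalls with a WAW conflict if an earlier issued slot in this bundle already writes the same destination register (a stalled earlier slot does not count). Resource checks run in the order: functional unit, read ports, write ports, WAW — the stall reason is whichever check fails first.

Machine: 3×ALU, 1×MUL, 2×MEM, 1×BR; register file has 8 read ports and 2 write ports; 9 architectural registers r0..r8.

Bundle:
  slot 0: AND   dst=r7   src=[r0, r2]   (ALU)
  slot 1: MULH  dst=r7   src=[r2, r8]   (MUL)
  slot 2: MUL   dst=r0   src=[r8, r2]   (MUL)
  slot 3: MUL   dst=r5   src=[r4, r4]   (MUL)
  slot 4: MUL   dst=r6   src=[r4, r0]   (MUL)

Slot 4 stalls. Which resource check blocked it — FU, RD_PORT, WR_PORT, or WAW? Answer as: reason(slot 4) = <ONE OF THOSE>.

reason(slot 4) = FU

  0. ALU→r7 ⇒ go  {2A/1Mu/2Ld/1B | 6r 1w}
  1. MUL→r7 ⇒ no(WAW)  {2A/1Mu/2Ld/1B | 6r 1w}
  2. MUL→r0 ⇒ go  {2A/0Mu/2Ld/1B | 4r 0w}
  3. MUL→r5 ⇒ no(FU)  {2A/0Mu/2Ld/1B | 4r 0w}
  4. MUL→r6 ⇒ no(FU)  {2A/0Mu/2Ld/1B | 4r 0w}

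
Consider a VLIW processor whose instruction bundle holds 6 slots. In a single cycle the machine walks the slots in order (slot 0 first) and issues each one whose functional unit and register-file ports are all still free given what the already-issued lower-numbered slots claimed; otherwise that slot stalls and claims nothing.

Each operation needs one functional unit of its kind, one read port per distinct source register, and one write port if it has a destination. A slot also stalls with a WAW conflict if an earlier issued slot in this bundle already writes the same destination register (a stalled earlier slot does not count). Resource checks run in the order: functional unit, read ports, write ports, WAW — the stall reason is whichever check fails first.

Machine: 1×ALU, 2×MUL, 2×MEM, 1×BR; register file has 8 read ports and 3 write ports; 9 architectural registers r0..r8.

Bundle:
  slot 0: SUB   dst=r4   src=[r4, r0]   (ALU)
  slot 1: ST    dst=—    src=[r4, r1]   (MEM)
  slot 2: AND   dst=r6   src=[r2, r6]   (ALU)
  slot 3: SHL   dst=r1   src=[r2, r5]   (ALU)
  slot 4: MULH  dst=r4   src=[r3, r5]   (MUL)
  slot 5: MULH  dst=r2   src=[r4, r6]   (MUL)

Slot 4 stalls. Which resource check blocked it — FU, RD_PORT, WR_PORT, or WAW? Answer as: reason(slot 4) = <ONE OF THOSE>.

  0. ALU→r4 ⇒ go  {0A/2Mu/2Ld/1B | 6r 2w}
  1. MEM ⇒ go  {0A/2Mu/1Ld/1B | 4r 2w}
  2. ALU→r6 ⇒ no(FU)  {0A/2Mu/1Ld/1B | 4r 2w}
  3. ALU→r1 ⇒ no(FU)  {0A/2Mu/1Ld/1B | 4r 2w}
  4. MUL→r4 ⇒ no(WAW)  {0A/2Mu/1Ld/1B | 4r 2w}
  5. MUL→r2 ⇒ go  {0A/1Mu/1Ld/1B | 2r 1w}

reason(slot 4) = WAW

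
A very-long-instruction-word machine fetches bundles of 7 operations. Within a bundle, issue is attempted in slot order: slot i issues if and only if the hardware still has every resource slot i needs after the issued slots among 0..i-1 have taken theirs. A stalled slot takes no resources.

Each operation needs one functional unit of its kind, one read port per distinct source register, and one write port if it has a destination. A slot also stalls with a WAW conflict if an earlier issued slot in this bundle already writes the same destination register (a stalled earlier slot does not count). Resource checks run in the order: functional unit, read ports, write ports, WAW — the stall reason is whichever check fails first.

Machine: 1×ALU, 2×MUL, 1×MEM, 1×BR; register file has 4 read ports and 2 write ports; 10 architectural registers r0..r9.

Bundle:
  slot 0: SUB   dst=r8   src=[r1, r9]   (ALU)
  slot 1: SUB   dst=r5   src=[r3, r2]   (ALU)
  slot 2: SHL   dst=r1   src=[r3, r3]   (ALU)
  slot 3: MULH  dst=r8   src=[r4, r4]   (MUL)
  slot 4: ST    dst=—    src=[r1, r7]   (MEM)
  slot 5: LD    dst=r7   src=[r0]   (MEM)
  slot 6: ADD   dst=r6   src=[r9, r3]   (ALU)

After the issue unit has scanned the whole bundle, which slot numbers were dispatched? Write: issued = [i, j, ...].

issued = [0, 4]

slot 0 (ALU): ISSUE — free A0,Mu2,Ld1,B1 rp2 wp1
slot 1 (ALU): stall FU — free A0,Mu2,Ld1,B1 rp2 wp1
slot 2 (ALU): stall FU — free A0,Mu2,Ld1,B1 rp2 wp1
slot 3 (MUL): stall WAW — free A0,Mu2,Ld1,B1 rp2 wp1
slot 4 (MEM): ISSUE — free A0,Mu2,Ld0,B1 rp0 wp1
slot 5 (MEM): stall FU — free A0,Mu2,Ld0,B1 rp0 wp1
slot 6 (ALU): stall FU — free A0,Mu2,Ld0,B1 rp0 wp1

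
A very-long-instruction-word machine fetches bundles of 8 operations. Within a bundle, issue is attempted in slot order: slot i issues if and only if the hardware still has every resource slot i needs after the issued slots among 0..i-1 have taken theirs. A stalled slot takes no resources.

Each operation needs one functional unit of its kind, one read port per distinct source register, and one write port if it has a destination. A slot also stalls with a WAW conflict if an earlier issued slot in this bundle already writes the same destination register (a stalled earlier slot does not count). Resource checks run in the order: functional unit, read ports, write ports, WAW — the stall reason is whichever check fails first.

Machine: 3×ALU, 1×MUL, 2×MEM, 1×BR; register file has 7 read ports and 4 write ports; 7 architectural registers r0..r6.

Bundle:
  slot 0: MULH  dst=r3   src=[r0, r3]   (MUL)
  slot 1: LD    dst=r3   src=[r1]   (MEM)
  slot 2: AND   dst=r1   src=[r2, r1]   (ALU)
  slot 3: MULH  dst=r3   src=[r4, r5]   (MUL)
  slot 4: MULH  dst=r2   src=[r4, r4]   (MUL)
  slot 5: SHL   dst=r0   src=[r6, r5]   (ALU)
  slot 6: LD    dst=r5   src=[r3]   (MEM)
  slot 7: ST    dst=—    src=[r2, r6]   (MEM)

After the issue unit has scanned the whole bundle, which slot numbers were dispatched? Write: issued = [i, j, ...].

issued = [0, 2, 5, 6]

slot 0 (MUL): ISSUE — free A3,Mu0,Ld2,B1 rp5 wp3
slot 1 (MEM): stall WAW — free A3,Mu0,Ld2,B1 rp5 wp3
slot 2 (ALU): ISSUE — free A2,Mu0,Ld2,B1 rp3 wp2
slot 3 (MUL): stall FU — free A2,Mu0,Ld2,B1 rp3 wp2
slot 4 (MUL): stall FU — free A2,Mu0,Ld2,B1 rp3 wp2
slot 5 (ALU): ISSUE — free A1,Mu0,Ld2,B1 rp1 wp1
slot 6 (MEM): ISSUE — free A1,Mu0,Ld1,B1 rp0 wp0
slot 7 (MEM): stall RD_PORT — free A1,Mu0,Ld1,B1 rp0 wp0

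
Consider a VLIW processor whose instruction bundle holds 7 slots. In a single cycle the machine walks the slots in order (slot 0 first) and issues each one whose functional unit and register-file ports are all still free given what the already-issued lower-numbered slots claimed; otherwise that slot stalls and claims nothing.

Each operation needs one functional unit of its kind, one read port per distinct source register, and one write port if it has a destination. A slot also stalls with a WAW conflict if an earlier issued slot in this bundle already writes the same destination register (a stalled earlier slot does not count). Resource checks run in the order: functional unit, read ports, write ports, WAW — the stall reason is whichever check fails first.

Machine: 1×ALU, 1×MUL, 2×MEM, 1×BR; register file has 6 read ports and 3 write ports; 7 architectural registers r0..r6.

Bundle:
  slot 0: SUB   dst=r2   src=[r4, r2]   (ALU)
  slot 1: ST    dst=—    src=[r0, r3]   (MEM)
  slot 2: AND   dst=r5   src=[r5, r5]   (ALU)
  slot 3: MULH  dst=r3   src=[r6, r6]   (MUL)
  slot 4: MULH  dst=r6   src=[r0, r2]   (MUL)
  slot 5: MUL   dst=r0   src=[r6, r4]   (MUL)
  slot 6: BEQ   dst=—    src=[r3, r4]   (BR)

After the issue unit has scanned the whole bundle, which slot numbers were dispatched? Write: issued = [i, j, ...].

issued = [0, 1, 3]

[0] ALU needs rd=2 wr=1: ok; after: ALU=0 MUL=1 MEM=2 BR=1, R=4, W=2
[1] MEM needs rd=2 wr=0: ok; after: ALU=0 MUL=1 MEM=1 BR=1, R=2, W=2
[2] ALU needs rd=1 wr=1: FU; after: ALU=0 MUL=1 MEM=1 BR=1, R=2, W=2
[3] MUL needs rd=1 wr=1: ok; after: ALU=0 MUL=0 MEM=1 BR=1, R=1, W=1
[4] MUL needs rd=2 wr=1: FU; after: ALU=0 MUL=0 MEM=1 BR=1, R=1, W=1
[5] MUL needs rd=2 wr=1: FU; after: ALU=0 MUL=0 MEM=1 BR=1, R=1, W=1
[6] BR needs rd=2 wr=0: RD_PORT; after: ALU=0 MUL=0 MEM=1 BR=1, R=1, W=1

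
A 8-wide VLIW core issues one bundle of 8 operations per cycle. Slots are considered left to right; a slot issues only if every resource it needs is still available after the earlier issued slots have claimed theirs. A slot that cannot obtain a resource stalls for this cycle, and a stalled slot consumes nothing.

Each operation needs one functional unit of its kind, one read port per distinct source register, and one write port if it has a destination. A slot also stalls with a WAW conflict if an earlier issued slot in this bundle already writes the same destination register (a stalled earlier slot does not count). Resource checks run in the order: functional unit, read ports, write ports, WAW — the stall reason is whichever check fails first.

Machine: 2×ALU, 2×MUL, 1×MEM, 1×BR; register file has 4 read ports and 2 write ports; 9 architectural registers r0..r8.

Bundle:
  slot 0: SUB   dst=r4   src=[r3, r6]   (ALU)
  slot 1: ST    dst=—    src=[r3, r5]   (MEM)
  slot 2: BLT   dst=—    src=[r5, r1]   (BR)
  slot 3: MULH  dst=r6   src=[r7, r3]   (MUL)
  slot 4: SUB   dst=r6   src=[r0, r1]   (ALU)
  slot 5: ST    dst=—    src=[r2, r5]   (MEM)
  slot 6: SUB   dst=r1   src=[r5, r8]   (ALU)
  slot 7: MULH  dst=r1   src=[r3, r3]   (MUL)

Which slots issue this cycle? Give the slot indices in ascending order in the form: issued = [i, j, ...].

issued = [0, 1]

#0 ALU src=r3,r6 dispatched  <A:1 Mu:2 Ld:1 B:1 rd:2 wr:1>
#1 MEM src=r3,r5 dispatched  <A:1 Mu:2 Ld:0 B:1 rd:0 wr:1>
#2 BR src=r5,r1 held:RD_PORT  <A:1 Mu:2 Ld:0 B:1 rd:0 wr:1>
#3 MUL src=r7,r3 held:RD_PORT  <A:1 Mu:2 Ld:0 B:1 rd:0 wr:1>
#4 ALU src=r0,r1 held:RD_PORT  <A:1 Mu:2 Ld:0 B:1 rd:0 wr:1>
#5 MEM src=r2,r5 held:FU  <A:1 Mu:2 Ld:0 B:1 rd:0 wr:1>
#6 ALU src=r5,r8 held:RD_PORT  <A:1 Mu:2 Ld:0 B:1 rd:0 wr:1>
#7 MUL src=r3,r3 held:RD_PORT  <A:1 Mu:2 Ld:0 B:1 rd:0 wr:1>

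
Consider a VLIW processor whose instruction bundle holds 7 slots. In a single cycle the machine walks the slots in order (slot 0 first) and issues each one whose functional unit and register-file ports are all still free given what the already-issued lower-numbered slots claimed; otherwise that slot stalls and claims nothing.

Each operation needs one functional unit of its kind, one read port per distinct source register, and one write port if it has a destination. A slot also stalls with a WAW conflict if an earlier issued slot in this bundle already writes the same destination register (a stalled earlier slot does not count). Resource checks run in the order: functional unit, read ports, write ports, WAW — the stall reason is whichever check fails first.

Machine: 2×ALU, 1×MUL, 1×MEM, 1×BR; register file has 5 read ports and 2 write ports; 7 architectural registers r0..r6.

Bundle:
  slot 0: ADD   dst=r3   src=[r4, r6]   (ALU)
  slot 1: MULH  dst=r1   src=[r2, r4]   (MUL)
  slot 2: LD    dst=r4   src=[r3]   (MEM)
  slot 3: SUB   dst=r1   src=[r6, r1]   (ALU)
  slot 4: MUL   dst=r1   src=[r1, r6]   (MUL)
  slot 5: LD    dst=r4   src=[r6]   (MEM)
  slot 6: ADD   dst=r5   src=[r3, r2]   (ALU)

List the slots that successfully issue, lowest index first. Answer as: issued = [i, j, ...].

slot 0 (ALU): ISSUE — free A1,Mu1,Ld1,B1 rp3 wp1
slot 1 (MUL): ISSUE — free A1,Mu0,Ld1,B1 rp1 wp0
slot 2 (MEM): stall WR_PORT — free A1,Mu0,Ld1,B1 rp1 wp0
slot 3 (ALU): stall RD_PORT — free A1,Mu0,Ld1,B1 rp1 wp0
slot 4 (MUL): stall FU — free A1,Mu0,Ld1,B1 rp1 wp0
slot 5 (MEM): stall WR_PORT — free A1,Mu0,Ld1,B1 rp1 wp0
slot 6 (ALU): stall RD_PORT — free A1,Mu0,Ld1,B1 rp1 wp0

issued = [0, 1]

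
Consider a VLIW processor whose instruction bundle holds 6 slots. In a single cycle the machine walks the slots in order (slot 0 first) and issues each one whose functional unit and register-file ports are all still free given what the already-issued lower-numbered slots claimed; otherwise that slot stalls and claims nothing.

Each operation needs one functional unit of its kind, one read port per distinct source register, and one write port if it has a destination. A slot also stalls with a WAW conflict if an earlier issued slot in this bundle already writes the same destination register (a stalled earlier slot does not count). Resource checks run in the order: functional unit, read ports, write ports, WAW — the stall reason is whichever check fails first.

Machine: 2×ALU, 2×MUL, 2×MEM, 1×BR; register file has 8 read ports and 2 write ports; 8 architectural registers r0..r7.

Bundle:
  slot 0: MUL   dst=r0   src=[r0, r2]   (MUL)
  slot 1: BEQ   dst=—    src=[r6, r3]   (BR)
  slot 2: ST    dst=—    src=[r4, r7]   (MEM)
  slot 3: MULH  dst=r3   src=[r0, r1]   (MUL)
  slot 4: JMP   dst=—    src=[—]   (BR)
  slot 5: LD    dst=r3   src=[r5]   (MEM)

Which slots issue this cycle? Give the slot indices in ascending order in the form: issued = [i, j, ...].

  0. MUL→r0 ⇒ go  {2A/1Mu/2Ld/1B | 6r 1w}
  1. BR ⇒ go  {2A/1Mu/2Ld/0B | 4r 1w}
  2. MEM ⇒ go  {2A/1Mu/1Ld/0B | 2r 1w}
  3. MUL→r3 ⇒ go  {2A/0Mu/1Ld/0B | 0r 0w}
  4. BR ⇒ no(FU)  {2A/0Mu/1Ld/0B | 0r 0w}
  5. MEM→r3 ⇒ no(RD_PORT)  {2A/0Mu/1Ld/0B | 0r 0w}

issued = [0, 1, 2, 3]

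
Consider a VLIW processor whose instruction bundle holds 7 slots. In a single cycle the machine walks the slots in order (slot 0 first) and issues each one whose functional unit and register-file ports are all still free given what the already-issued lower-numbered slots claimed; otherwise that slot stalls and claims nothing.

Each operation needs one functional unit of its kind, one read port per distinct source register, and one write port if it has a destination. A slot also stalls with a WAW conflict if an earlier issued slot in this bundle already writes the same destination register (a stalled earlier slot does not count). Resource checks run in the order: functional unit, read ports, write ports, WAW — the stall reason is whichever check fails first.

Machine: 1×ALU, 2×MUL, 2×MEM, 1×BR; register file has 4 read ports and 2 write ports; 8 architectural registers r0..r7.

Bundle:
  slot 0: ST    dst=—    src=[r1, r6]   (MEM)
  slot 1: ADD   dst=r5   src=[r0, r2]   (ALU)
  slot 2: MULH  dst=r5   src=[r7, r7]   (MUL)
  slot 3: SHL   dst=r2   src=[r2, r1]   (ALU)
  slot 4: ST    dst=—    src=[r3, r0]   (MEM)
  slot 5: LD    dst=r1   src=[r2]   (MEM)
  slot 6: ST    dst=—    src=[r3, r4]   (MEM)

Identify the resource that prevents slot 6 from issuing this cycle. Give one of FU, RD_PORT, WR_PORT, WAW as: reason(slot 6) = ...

reason(slot 6) = RD_PORT

slot 0 (MEM): ISSUE — free A1,Mu2,Ld1,B1 rp2 wp2
slot 1 (ALU): ISSUE — free A0,Mu2,Ld1,B1 rp0 wp1
slot 2 (MUL): stall RD_PORT — free A0,Mu2,Ld1,B1 rp0 wp1
slot 3 (ALU): stall FU — free A0,Mu2,Ld1,B1 rp0 wp1
slot 4 (MEM): stall RD_PORT — free A0,Mu2,Ld1,B1 rp0 wp1
slot 5 (MEM): stall RD_PORT — free A0,Mu2,Ld1,B1 rp0 wp1
slot 6 (MEM): stall RD_PORT — free A0,Mu2,Ld1,B1 rp0 wp1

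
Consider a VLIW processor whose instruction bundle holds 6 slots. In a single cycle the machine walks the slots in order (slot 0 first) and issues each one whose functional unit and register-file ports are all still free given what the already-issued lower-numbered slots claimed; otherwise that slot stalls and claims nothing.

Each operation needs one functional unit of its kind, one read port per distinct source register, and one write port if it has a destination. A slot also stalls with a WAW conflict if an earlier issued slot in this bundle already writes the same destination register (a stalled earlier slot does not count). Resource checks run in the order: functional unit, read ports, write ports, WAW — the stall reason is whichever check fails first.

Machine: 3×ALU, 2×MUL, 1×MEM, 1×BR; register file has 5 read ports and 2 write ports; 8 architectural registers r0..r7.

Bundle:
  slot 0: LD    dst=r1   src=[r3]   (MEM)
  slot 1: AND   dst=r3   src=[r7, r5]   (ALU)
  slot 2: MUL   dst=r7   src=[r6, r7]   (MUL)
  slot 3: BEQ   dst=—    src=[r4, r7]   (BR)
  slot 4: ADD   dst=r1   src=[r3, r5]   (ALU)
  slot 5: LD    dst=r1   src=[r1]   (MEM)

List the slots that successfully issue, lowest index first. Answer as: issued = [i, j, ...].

#0 MEM src=r3 dispatched  <A:3 Mu:2 Ld:0 B:1 rd:4 wr:1>
#1 ALU src=r7,r5 dispatched  <A:2 Mu:2 Ld:0 B:1 rd:2 wr:0>
#2 MUL src=r6,r7 held:WR_PORT  <A:2 Mu:2 Ld:0 B:1 rd:2 wr:0>
#3 BR src=r4,r7 dispatched  <A:2 Mu:2 Ld:0 B:0 rd:0 wr:0>
#4 ALU src=r3,r5 held:RD_PORT  <A:2 Mu:2 Ld:0 B:0 rd:0 wr:0>
#5 MEM src=r1 held:FU  <A:2 Mu:2 Ld:0 B:0 rd:0 wr:0>

issued = [0, 1, 3]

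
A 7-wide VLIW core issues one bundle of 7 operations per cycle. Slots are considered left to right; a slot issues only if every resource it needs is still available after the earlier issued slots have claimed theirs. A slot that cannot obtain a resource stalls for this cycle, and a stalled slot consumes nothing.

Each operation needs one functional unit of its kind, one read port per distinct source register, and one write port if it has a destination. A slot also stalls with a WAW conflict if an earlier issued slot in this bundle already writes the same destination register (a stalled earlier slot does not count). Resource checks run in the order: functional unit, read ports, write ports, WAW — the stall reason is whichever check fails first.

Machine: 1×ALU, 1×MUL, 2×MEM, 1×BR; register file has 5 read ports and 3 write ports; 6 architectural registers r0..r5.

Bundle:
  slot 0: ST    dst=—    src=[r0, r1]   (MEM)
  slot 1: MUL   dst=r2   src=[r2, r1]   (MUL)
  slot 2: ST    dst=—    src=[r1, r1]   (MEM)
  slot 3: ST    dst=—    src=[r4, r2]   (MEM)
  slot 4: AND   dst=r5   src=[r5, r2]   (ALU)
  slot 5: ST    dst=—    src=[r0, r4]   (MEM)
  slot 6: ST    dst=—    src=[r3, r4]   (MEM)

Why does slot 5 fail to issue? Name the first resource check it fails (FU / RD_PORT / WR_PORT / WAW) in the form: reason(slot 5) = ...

reason(slot 5) = FU

#0 MEM src=r0,r1 dispatched  <A:1 Mu:1 Ld:1 B:1 rd:3 wr:3>
#1 MUL src=r2,r1 dispatched  <A:1 Mu:0 Ld:1 B:1 rd:1 wr:2>
#2 MEM src=r1,r1 dispatched  <A:1 Mu:0 Ld:0 B:1 rd:0 wr:2>
#3 MEM src=r4,r2 held:FU  <A:1 Mu:0 Ld:0 B:1 rd:0 wr:2>
#4 ALU src=r5,r2 held:RD_PORT  <A:1 Mu:0 Ld:0 B:1 rd:0 wr:2>
#5 MEM src=r0,r4 held:FU  <A:1 Mu:0 Ld:0 B:1 rd:0 wr:2>
#6 MEM src=r3,r4 held:FU  <A:1 Mu:0 Ld:0 B:1 rd:0 wr:2>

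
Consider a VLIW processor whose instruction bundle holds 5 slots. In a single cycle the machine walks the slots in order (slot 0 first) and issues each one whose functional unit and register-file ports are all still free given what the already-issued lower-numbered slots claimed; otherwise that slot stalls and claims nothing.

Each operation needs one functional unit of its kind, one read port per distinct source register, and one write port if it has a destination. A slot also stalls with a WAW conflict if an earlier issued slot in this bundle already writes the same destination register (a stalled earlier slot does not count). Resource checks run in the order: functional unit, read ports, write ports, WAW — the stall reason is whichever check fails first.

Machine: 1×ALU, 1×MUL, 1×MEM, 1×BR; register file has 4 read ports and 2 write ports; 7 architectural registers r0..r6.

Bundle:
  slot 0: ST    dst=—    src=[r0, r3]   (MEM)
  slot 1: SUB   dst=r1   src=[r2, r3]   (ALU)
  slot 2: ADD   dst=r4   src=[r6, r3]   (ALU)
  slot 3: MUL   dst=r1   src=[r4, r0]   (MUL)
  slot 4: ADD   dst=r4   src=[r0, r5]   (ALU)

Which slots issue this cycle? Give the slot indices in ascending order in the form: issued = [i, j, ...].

issued = [0, 1]

[0] MEM needs rd=2 wr=0: ok; after: ALU=1 MUL=1 MEM=0 BR=1, R=2, W=2
[1] ALU needs rd=2 wr=1: ok; after: ALU=0 MUL=1 MEM=0 BR=1, R=0, W=1
[2] ALU needs rd=2 wr=1: FU; after: ALU=0 MUL=1 MEM=0 BR=1, R=0, W=1
[3] MUL needs rd=2 wr=1: RD_PORT; after: ALU=0 MUL=1 MEM=0 BR=1, R=0, W=1
[4] ALU needs rd=2 wr=1: FU; after: ALU=0 MUL=1 MEM=0 BR=1, R=0, W=1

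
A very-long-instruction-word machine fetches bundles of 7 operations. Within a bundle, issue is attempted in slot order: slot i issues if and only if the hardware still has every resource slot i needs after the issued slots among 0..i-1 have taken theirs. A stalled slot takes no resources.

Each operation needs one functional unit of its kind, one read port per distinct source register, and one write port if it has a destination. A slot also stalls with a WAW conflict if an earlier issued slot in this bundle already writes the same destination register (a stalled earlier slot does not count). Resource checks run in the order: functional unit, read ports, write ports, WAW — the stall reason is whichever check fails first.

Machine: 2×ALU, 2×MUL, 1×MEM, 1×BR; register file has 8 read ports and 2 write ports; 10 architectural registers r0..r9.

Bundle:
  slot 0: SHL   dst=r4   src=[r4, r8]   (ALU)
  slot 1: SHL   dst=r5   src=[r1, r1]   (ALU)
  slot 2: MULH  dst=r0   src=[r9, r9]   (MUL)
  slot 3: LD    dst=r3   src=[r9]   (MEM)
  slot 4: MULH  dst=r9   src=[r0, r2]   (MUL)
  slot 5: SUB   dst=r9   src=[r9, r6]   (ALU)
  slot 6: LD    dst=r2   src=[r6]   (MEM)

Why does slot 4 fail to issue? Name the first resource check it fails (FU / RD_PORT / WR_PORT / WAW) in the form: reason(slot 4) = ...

reason(slot 4) = WR_PORT

(0) want 1×ALU +2rd +1wr — yes → AL1|MU2|ME1|BR1|rd6|wr1
(1) want 1×ALU +1rd +1wr — yes → AL0|MU2|ME1|BR1|rd5|wr0
(2) want 1×MUL +1rd +1wr — WR_PORT → AL0|MU2|ME1|BR1|rd5|wr0
(3) want 1×MEM +1rd +1wr — WR_PORT → AL0|MU2|ME1|BR1|rd5|wr0
(4) want 1×MUL +2rd +1wr — WR_PORT → AL0|MU2|ME1|BR1|rd5|wr0
(5) want 1×ALU +2rd +1wr — FU → AL0|MU2|ME1|BR1|rd5|wr0
(6) want 1×MEM +1rd +1wr — WR_PORT → AL0|MU2|ME1|BR1|rd5|wr0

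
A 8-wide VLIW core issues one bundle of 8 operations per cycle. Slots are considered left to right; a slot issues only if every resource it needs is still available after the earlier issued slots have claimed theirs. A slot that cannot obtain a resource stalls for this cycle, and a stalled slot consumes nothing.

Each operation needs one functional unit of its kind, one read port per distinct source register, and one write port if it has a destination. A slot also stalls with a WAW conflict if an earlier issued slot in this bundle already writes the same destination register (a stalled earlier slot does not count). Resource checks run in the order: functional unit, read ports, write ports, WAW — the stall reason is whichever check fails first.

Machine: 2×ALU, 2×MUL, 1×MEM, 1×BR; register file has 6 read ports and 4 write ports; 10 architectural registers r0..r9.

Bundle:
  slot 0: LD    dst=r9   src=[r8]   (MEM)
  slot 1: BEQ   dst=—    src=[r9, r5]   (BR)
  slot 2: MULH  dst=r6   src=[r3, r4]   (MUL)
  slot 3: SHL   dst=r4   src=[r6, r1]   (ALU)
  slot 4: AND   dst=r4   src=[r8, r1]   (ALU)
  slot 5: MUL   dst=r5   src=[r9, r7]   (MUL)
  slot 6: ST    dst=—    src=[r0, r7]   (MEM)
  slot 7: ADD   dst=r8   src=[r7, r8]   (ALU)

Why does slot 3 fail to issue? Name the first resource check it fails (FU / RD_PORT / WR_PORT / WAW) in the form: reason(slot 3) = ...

(0) want 1×MEM +1rd +1wr — yes → AL2|MU2|ME0|BR1|rd5|wr3
(1) want 1×BR +2rd +0wr — yes → AL2|MU2|ME0|BR0|rd3|wr3
(2) want 1×MUL +2rd +1wr — yes → AL2|MU1|ME0|BR0|rd1|wr2
(3) want 1×ALU +2rd +1wr — RD_PORT → AL2|MU1|ME0|BR0|rd1|wr2
(4) want 1×ALU +2rd +1wr — RD_PORT → AL2|MU1|ME0|BR0|rd1|wr2
(5) want 1×MUL +2rd +1wr — RD_PORT → AL2|MU1|ME0|BR0|rd1|wr2
(6) want 1×MEM +2rd +0wr — FU → AL2|MU1|ME0|BR0|rd1|wr2
(7) want 1×ALU +2rd +1wr — RD_PORT → AL2|MU1|ME0|BR0|rd1|wr2

reason(slot 3) = RD_PORT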